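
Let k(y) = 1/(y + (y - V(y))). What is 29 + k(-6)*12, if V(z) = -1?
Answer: 307/11 ≈ 27.909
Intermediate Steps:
k(y) = 1/(1 + 2*y) (k(y) = 1/(y + (y - 1*(-1))) = 1/(y + (y + 1)) = 1/(y + (1 + y)) = 1/(1 + 2*y))
29 + k(-6)*12 = 29 + 12/(1 + 2*(-6)) = 29 + 12/(1 - 12) = 29 + 12/(-11) = 29 - 1/11*12 = 29 - 12/11 = 307/11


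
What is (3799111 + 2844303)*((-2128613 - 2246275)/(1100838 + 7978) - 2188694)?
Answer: -1007666101951571843/69301 ≈ -1.4540e+13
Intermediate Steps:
(3799111 + 2844303)*((-2128613 - 2246275)/(1100838 + 7978) - 2188694) = 6643414*(-4374888/1108816 - 2188694) = 6643414*(-4374888*1/1108816 - 2188694) = 6643414*(-546861/138602 - 2188694) = 6643414*(-303357912649/138602) = -1007666101951571843/69301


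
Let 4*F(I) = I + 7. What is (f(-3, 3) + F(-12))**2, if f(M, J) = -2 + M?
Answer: 625/16 ≈ 39.063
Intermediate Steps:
F(I) = 7/4 + I/4 (F(I) = (I + 7)/4 = (7 + I)/4 = 7/4 + I/4)
(f(-3, 3) + F(-12))**2 = ((-2 - 3) + (7/4 + (1/4)*(-12)))**2 = (-5 + (7/4 - 3))**2 = (-5 - 5/4)**2 = (-25/4)**2 = 625/16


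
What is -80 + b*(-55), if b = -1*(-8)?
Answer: -520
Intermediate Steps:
b = 8
-80 + b*(-55) = -80 + 8*(-55) = -80 - 440 = -520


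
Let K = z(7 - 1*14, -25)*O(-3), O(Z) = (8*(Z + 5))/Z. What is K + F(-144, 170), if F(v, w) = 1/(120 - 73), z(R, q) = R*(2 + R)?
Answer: -26317/141 ≈ -186.65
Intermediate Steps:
O(Z) = (40 + 8*Z)/Z (O(Z) = (8*(5 + Z))/Z = (40 + 8*Z)/Z)
K = -560/3 (K = ((7 - 1*14)*(2 + (7 - 1*14)))*(8 + 40/(-3)) = ((7 - 14)*(2 + (7 - 14)))*(8 + 40*(-⅓)) = (-7*(2 - 7))*(8 - 40/3) = -7*(-5)*(-16/3) = 35*(-16/3) = -560/3 ≈ -186.67)
F(v, w) = 1/47
K + F(-144, 170) = -560/3 + 1/47 = -26317/141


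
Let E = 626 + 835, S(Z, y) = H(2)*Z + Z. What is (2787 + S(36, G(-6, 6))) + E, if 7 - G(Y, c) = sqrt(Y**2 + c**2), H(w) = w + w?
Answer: 4428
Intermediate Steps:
H(w) = 2*w
G(Y, c) = 7 - sqrt(Y**2 + c**2)
S(Z, y) = 5*Z (S(Z, y) = (2*2)*Z + Z = 4*Z + Z = 5*Z)
E = 1461
(2787 + S(36, G(-6, 6))) + E = (2787 + 5*36) + 1461 = (2787 + 180) + 1461 = 2967 + 1461 = 4428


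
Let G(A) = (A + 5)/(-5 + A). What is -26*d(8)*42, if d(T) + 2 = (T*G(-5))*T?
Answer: 2184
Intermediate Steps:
G(A) = (5 + A)/(-5 + A)
d(T) = -2 (d(T) = -2 + (T*((5 - 5)/(-5 - 5)))*T = -2 + (T*(0/(-10)))*T = -2 + (T*(-⅒*0))*T = -2 + (T*0)*T = -2 + 0*T = -2 + 0 = -2)
-26*d(8)*42 = -26*(-2)*42 = 52*42 = 2184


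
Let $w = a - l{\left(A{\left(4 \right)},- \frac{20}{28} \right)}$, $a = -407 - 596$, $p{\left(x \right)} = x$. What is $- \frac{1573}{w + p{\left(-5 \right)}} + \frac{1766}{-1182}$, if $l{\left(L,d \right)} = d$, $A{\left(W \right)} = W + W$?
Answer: $\frac{25588}{378831} \approx 0.067545$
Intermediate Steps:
$A{\left(W \right)} = 2 W$
$a = -1003$
$w = - \frac{7016}{7}$ ($w = -1003 - - \frac{20}{28} = -1003 - \left(-20\right) \frac{1}{28} = -1003 - - \frac{5}{7} = -1003 + \frac{5}{7} = - \frac{7016}{7} \approx -1002.3$)
$- \frac{1573}{w + p{\left(-5 \right)}} + \frac{1766}{-1182} = - \frac{1573}{- \frac{7016}{7} - 5} + \frac{1766}{-1182} = - \frac{1573}{- \frac{7051}{7}} + 1766 \left(- \frac{1}{1182}\right) = \left(-1573\right) \left(- \frac{7}{7051}\right) - \frac{883}{591} = \frac{1001}{641} - \frac{883}{591} = \frac{25588}{378831}$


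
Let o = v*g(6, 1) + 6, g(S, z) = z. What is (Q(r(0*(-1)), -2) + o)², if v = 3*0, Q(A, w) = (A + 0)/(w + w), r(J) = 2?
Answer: 121/4 ≈ 30.250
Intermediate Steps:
Q(A, w) = A/(2*w) (Q(A, w) = A/((2*w)) = A*(1/(2*w)) = A/(2*w))
v = 0
o = 6 (o = 0*1 + 6 = 0 + 6 = 6)
(Q(r(0*(-1)), -2) + o)² = ((½)*2/(-2) + 6)² = ((½)*2*(-½) + 6)² = (-½ + 6)² = (11/2)² = 121/4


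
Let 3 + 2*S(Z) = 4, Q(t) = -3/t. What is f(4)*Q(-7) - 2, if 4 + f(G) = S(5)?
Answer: -7/2 ≈ -3.5000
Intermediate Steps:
S(Z) = ½ (S(Z) = -3/2 + (½)*4 = -3/2 + 2 = ½)
f(G) = -7/2 (f(G) = -4 + ½ = -7/2)
f(4)*Q(-7) - 2 = -(-21)/(2*(-7)) - 2 = -(-21)*(-1)/(2*7) - 2 = -7/2*3/7 - 2 = -3/2 - 2 = -7/2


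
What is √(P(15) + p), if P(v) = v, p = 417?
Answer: 12*√3 ≈ 20.785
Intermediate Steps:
√(P(15) + p) = √(15 + 417) = √432 = 12*√3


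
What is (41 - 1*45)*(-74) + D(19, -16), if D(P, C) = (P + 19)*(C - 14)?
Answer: -844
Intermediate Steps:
D(P, C) = (-14 + C)*(19 + P) (D(P, C) = (19 + P)*(-14 + C) = (-14 + C)*(19 + P))
(41 - 1*45)*(-74) + D(19, -16) = (41 - 1*45)*(-74) + (-266 - 14*19 + 19*(-16) - 16*19) = (41 - 45)*(-74) + (-266 - 266 - 304 - 304) = -4*(-74) - 1140 = 296 - 1140 = -844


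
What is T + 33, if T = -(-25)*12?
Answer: 333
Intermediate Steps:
T = 300 (T = -1*(-300) = 300)
T + 33 = 300 + 33 = 333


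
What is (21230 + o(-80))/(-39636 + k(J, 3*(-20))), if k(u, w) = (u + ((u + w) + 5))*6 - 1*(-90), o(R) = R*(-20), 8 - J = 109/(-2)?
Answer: -3805/6521 ≈ -0.58350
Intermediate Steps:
J = 125/2 (J = 8 - 109/(-2) = 8 - 109*(-1)/2 = 8 - 1*(-109/2) = 8 + 109/2 = 125/2 ≈ 62.500)
o(R) = -20*R
k(u, w) = 120 + 6*w + 12*u (k(u, w) = (u + (5 + u + w))*6 + 90 = (5 + w + 2*u)*6 + 90 = (30 + 6*w + 12*u) + 90 = 120 + 6*w + 12*u)
(21230 + o(-80))/(-39636 + k(J, 3*(-20))) = (21230 - 20*(-80))/(-39636 + (120 + 6*(3*(-20)) + 12*(125/2))) = (21230 + 1600)/(-39636 + (120 + 6*(-60) + 750)) = 22830/(-39636 + (120 - 360 + 750)) = 22830/(-39636 + 510) = 22830/(-39126) = 22830*(-1/39126) = -3805/6521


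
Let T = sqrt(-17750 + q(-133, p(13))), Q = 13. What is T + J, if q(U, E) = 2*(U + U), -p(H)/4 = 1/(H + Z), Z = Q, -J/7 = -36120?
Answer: 252840 + I*sqrt(18282) ≈ 2.5284e+5 + 135.21*I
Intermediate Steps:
J = 252840 (J = -7*(-36120) = 252840)
Z = 13
p(H) = -4/(13 + H) (p(H) = -4/(H + 13) = -4/(13 + H))
q(U, E) = 4*U (q(U, E) = 2*(2*U) = 4*U)
T = I*sqrt(18282) (T = sqrt(-17750 + 4*(-133)) = sqrt(-17750 - 532) = sqrt(-18282) = I*sqrt(18282) ≈ 135.21*I)
T + J = I*sqrt(18282) + 252840 = 252840 + I*sqrt(18282)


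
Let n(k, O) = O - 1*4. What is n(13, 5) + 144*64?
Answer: 9217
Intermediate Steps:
n(k, O) = -4 + O (n(k, O) = O - 4 = -4 + O)
n(13, 5) + 144*64 = (-4 + 5) + 144*64 = 1 + 9216 = 9217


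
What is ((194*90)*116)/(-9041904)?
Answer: -14065/62791 ≈ -0.22400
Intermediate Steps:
((194*90)*116)/(-9041904) = (17460*116)*(-1/9041904) = 2025360*(-1/9041904) = -14065/62791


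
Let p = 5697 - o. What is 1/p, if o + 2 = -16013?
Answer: 1/21712 ≈ 4.6057e-5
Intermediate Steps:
o = -16015 (o = -2 - 16013 = -16015)
p = 21712 (p = 5697 - 1*(-16015) = 5697 + 16015 = 21712)
1/p = 1/21712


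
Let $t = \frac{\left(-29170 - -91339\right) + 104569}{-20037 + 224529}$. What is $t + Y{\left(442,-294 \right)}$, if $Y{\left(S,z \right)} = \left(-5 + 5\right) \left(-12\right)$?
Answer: $\frac{83369}{102246} \approx 0.81538$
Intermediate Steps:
$Y{\left(S,z \right)} = 0$ ($Y{\left(S,z \right)} = 0 \left(-12\right) = 0$)
$t = \frac{83369}{102246}$ ($t = \frac{\left(-29170 + 91339\right) + 104569}{204492} = \left(62169 + 104569\right) \frac{1}{204492} = 166738 \cdot \frac{1}{204492} = \frac{83369}{102246} \approx 0.81538$)
$t + Y{\left(442,-294 \right)} = \frac{83369}{102246} + 0 = \frac{83369}{102246}$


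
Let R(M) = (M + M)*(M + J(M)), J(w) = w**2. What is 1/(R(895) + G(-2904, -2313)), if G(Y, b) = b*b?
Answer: 1/1440786769 ≈ 6.9407e-10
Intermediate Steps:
G(Y, b) = b**2
R(M) = 2*M*(M + M**2) (R(M) = (M + M)*(M + M**2) = (2*M)*(M + M**2) = 2*M*(M + M**2))
1/(R(895) + G(-2904, -2313)) = 1/(2*895**2*(1 + 895) + (-2313)**2) = 1/(2*801025*896 + 5349969) = 1/(1435436800 + 5349969) = 1/1440786769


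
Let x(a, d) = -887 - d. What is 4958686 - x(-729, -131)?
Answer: 4959442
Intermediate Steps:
4958686 - x(-729, -131) = 4958686 - (-887 - 1*(-131)) = 4958686 - (-887 + 131) = 4958686 - 1*(-756) = 4958686 + 756 = 4959442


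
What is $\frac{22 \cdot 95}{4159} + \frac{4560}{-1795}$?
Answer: $- \frac{3042698}{1493081} \approx -2.0379$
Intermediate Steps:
$\frac{22 \cdot 95}{4159} + \frac{4560}{-1795} = 2090 \cdot \frac{1}{4159} + 4560 \left(- \frac{1}{1795}\right) = \frac{2090}{4159} - \frac{912}{359} = - \frac{3042698}{1493081}$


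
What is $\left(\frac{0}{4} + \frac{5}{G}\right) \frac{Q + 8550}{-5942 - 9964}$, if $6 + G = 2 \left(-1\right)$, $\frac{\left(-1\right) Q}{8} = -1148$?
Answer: $\frac{44335}{63624} \approx 0.69683$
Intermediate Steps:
$Q = 9184$ ($Q = \left(-8\right) \left(-1148\right) = 9184$)
$G = -8$ ($G = -6 + 2 \left(-1\right) = -6 - 2 = -8$)
$\left(\frac{0}{4} + \frac{5}{G}\right) \frac{Q + 8550}{-5942 - 9964} = \left(\frac{0}{4} + \frac{5}{-8}\right) \frac{9184 + 8550}{-5942 - 9964} = \left(0 \cdot \frac{1}{4} + 5 \left(- \frac{1}{8}\right)\right) \frac{17734}{-15906} = \left(0 - \frac{5}{8}\right) 17734 \left(- \frac{1}{15906}\right) = \left(- \frac{5}{8}\right) \left(- \frac{8867}{7953}\right) = \frac{44335}{63624}$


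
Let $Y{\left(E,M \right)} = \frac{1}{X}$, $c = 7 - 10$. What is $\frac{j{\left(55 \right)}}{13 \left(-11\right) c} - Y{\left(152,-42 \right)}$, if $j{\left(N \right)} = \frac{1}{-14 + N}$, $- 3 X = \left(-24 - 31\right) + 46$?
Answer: $- \frac{1954}{5863} \approx -0.33328$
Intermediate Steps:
$c = -3$
$X = 3$ ($X = - \frac{\left(-24 - 31\right) + 46}{3} = - \frac{-55 + 46}{3} = \left(- \frac{1}{3}\right) \left(-9\right) = 3$)
$Y{\left(E,M \right)} = \frac{1}{3}$
$\frac{j{\left(55 \right)}}{13 \left(-11\right) c} - Y{\left(152,-42 \right)} = \frac{1}{\left(-14 + 55\right) 13 \left(-11\right) \left(-3\right)} - \frac{1}{3} = \frac{1}{41 \left(\left(-143\right) \left(-3\right)\right)} - \frac{1}{3} = \frac{1}{41 \cdot 429} - \frac{1}{3} = \frac{1}{41} \cdot \frac{1}{429} - \frac{1}{3} = \frac{1}{17589} - \frac{1}{3} = - \frac{1954}{5863}$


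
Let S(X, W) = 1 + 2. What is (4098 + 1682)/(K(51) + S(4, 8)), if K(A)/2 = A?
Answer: 1156/21 ≈ 55.048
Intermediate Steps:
S(X, W) = 3
K(A) = 2*A
(4098 + 1682)/(K(51) + S(4, 8)) = (4098 + 1682)/(2*51 + 3) = 5780/(102 + 3) = 5780/105 = 5780*(1/105) = 1156/21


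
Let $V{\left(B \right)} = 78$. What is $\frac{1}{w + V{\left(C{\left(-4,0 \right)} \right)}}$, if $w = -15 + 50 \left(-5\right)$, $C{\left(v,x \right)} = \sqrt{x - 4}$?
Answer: $- \frac{1}{187} \approx -0.0053476$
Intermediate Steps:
$C{\left(v,x \right)} = \sqrt{-4 + x}$
$w = -265$ ($w = -15 - 250 = -265$)
$\frac{1}{w + V{\left(C{\left(-4,0 \right)} \right)}} = \frac{1}{-265 + 78} = \frac{1}{-187} = - \frac{1}{187}$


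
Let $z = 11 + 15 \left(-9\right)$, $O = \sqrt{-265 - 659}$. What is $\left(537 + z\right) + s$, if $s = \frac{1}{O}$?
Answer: $413 - \frac{i \sqrt{231}}{462} \approx 413.0 - 0.032898 i$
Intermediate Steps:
$O = 2 i \sqrt{231}$ ($O = \sqrt{-924} = 2 i \sqrt{231} \approx 30.397 i$)
$s = - \frac{i \sqrt{231}}{462}$ ($s = \frac{1}{2 i \sqrt{231}} = - \frac{i \sqrt{231}}{462} \approx - 0.032898 i$)
$z = -124$ ($z = 11 - 135 = -124$)
$\left(537 + z\right) + s = \left(537 - 124\right) - \frac{i \sqrt{231}}{462} = 413 - \frac{i \sqrt{231}}{462}$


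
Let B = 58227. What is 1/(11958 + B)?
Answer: 1/70185 ≈ 1.4248e-5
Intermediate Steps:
1/(11958 + B) = 1/(11958 + 58227) = 1/70185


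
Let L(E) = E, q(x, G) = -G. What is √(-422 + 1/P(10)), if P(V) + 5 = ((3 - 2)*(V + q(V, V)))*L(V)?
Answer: I*√10555/5 ≈ 20.548*I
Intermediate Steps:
P(V) = -5 (P(V) = -5 + ((3 - 2)*(V - V))*V = -5 + (1*0)*V = -5 + 0*V = -5 + 0 = -5)
√(-422 + 1/P(10)) = √(-422 + 1/(-5)) = √(-422 - ⅕) = √(-2111/5) = I*√10555/5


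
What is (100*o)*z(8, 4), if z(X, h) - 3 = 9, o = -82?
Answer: -98400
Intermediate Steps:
z(X, h) = 12 (z(X, h) = 3 + 9 = 12)
(100*o)*z(8, 4) = (100*(-82))*12 = -8200*12 = -98400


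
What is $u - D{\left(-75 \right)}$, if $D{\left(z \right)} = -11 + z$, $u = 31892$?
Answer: $31978$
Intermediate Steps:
$u - D{\left(-75 \right)} = 31892 - \left(-11 - 75\right) = 31892 - -86 = 31892 + 86 = 31978$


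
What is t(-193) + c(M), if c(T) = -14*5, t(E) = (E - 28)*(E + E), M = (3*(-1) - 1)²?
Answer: 85236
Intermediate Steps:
M = 16 (M = (-3 - 1)² = (-4)² = 16)
t(E) = 2*E*(-28 + E) (t(E) = (-28 + E)*(2*E) = 2*E*(-28 + E))
c(T) = -70
t(-193) + c(M) = 2*(-193)*(-28 - 193) - 70 = 2*(-193)*(-221) - 70 = 85306 - 70 = 85236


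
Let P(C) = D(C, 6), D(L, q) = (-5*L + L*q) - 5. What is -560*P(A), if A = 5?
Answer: 0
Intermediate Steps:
D(L, q) = -5 - 5*L + L*q
P(C) = -5 + C (P(C) = -5 - 5*C + C*6 = -5 - 5*C + 6*C = -5 + C)
-560*P(A) = -560*(-5 + 5) = -560*0 = 0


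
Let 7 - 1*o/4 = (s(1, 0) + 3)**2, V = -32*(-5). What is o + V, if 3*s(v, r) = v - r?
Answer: 1292/9 ≈ 143.56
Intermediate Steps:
s(v, r) = -r/3 + v/3 (s(v, r) = (v - r)/3 = -r/3 + v/3)
V = 160
o = -148/9 (o = 28 - 4*((-1/3*0 + (1/3)*1) + 3)**2 = 28 - 4*((0 + 1/3) + 3)**2 = 28 - 4*(1/3 + 3)**2 = 28 - 4*(10/3)**2 = 28 - 4*100/9 = 28 - 400/9 = -148/9 ≈ -16.444)
o + V = -148/9 + 160 = 1292/9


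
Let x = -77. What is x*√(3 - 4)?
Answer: -77*I ≈ -77.0*I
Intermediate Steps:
x*√(3 - 4) = -77*√(3 - 4) = -77*I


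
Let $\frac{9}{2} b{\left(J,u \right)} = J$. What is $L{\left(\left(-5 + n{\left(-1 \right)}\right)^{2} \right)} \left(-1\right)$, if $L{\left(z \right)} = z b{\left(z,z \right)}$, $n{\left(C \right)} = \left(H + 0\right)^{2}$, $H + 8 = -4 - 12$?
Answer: $- \frac{212605467362}{9} \approx -2.3623 \cdot 10^{10}$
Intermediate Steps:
$H = -24$ ($H = -8 - 16 = -24$)
$b{\left(J,u \right)} = \frac{2 J}{9}$
$n{\left(C \right)} = 576$ ($n{\left(C \right)} = \left(-24 + 0\right)^{2} = \left(-24\right)^{2} = 576$)
$L{\left(z \right)} = \frac{2 z^{2}}{9}$ ($L{\left(z \right)} = z \frac{2 z}{9} = \frac{2 z^{2}}{9}$)
$L{\left(\left(-5 + n{\left(-1 \right)}\right)^{2} \right)} \left(-1\right) = \frac{2 \left(\left(-5 + 576\right)^{2}\right)^{2}}{9} \left(-1\right) = \frac{2 \left(571^{2}\right)^{2}}{9} \left(-1\right) = \frac{2 \cdot 326041^{2}}{9} \left(-1\right) = \frac{2}{9} \cdot 106302733681 \left(-1\right) = \frac{212605467362}{9} \left(-1\right) = - \frac{212605467362}{9}$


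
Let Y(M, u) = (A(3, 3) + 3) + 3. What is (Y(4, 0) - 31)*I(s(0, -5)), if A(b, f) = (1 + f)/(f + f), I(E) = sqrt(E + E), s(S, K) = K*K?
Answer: -365*sqrt(2)/3 ≈ -172.06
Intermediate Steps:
s(S, K) = K**2
I(E) = sqrt(2)*sqrt(E) (I(E) = sqrt(2*E) = sqrt(2)*sqrt(E))
A(b, f) = (1 + f)/(2*f) (A(b, f) = (1 + f)/((2*f)) = (1 + f)*(1/(2*f)) = (1 + f)/(2*f))
Y(M, u) = 20/3 (Y(M, u) = ((1/2)*(1 + 3)/3 + 3) + 3 = ((1/2)*(1/3)*4 + 3) + 3 = (2/3 + 3) + 3 = 11/3 + 3 = 20/3)
(Y(4, 0) - 31)*I(s(0, -5)) = (20/3 - 31)*(sqrt(2)*sqrt((-5)**2)) = -73*sqrt(2)*sqrt(25)/3 = -73*sqrt(2)*5/3 = -365*sqrt(2)/3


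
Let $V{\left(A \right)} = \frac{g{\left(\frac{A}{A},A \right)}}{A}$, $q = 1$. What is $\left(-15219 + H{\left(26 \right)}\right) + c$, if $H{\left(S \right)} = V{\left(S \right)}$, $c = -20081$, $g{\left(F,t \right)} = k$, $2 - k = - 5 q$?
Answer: $- \frac{917793}{26} \approx -35300.0$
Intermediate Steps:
$k = 7$ ($k = 2 - \left(-5\right) 1 = 2 - -5 = 2 + 5 = 7$)
$g{\left(F,t \right)} = 7$
$V{\left(A \right)} = \frac{7}{A}$
$H{\left(S \right)} = \frac{7}{S}$
$\left(-15219 + H{\left(26 \right)}\right) + c = \left(-15219 + \frac{7}{26}\right) - 20081 = - \frac{395687}{26} - 20081 = - \frac{917793}{26}$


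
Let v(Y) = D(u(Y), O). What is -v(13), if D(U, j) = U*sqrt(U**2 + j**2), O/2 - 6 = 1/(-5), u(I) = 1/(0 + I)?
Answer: -sqrt(568541)/845 ≈ -0.89233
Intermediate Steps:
u(I) = 1/I
O = 58/5 (O = 12 + 2/(-5) = 12 + 2*(-1/5) = 12 - 2/5 = 58/5 ≈ 11.600)
v(Y) = sqrt(3364/25 + Y**(-2))/Y (v(Y) = sqrt((1/Y)**2 + (58/5)**2)/Y = sqrt(Y**(-2) + 3364/25)/Y = sqrt(3364/25 + Y**(-2))/Y)
-v(13) = -sqrt(3364 + 25/13**2)/(5*13) = -sqrt(3364 + 25*(1/169))/(5*13) = -sqrt(3364 + 25/169)/(5*13) = -sqrt(568541/169)/(5*13) = -sqrt(568541)/13/(5*13) = -sqrt(568541)/845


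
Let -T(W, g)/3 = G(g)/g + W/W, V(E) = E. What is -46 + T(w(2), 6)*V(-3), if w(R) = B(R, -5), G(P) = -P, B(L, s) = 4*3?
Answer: -46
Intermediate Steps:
B(L, s) = 12
w(R) = 12
T(W, g) = 0 (T(W, g) = -3*((-g)/g + W/W) = -3*(-1 + 1) = -3*0 = 0)
-46 + T(w(2), 6)*V(-3) = -46 + 0*(-3) = -46 + 0 = -46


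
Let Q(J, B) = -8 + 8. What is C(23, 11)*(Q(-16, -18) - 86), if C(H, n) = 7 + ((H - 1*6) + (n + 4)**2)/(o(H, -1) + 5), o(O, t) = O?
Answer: -9417/7 ≈ -1345.3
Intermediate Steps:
Q(J, B) = 0
C(H, n) = 7 + (-6 + H + (4 + n)**2)/(5 + H) (C(H, n) = 7 + ((H - 1*6) + (n + 4)**2)/(H + 5) = 7 + ((H - 6) + (4 + n)**2)/(5 + H) = 7 + ((-6 + H) + (4 + n)**2)/(5 + H) = 7 + (-6 + H + (4 + n)**2)/(5 + H))
C(23, 11)*(Q(-16, -18) - 86) = ((29 + (4 + 11)**2 + 8*23)/(5 + 23))*(0 - 86) = ((29 + 15**2 + 184)/28)*(-86) = ((29 + 225 + 184)/28)*(-86) = ((1/28)*438)*(-86) = (219/14)*(-86) = -9417/7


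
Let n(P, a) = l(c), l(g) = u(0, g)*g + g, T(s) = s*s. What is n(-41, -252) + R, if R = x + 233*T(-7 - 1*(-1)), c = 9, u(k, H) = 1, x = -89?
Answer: 8317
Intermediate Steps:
T(s) = s²
R = 8299 (R = -89 + 233*(-7 - 1*(-1))² = -89 + 233*(-7 + 1)² = -89 + 233*(-6)² = -89 + 233*36 = -89 + 8388 = 8299)
l(g) = 2*g (l(g) = 1*g + g = g + g = 2*g)
n(P, a) = 18 (n(P, a) = 2*9 = 18)
n(-41, -252) + R = 18 + 8299 = 8317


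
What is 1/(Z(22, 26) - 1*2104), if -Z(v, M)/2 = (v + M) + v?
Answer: -1/2244 ≈ -0.00044563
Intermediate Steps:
Z(v, M) = -4*v - 2*M (Z(v, M) = -2*((v + M) + v) = -2*((M + v) + v) = -2*(M + 2*v) = -4*v - 2*M)
1/(Z(22, 26) - 1*2104) = 1/((-4*22 - 2*26) - 1*2104) = 1/((-88 - 52) - 2104) = 1/(-140 - 2104) = 1/(-2244) = -1/2244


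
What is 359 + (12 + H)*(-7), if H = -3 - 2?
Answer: 310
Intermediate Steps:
H = -5
359 + (12 + H)*(-7) = 359 + (12 - 5)*(-7) = 359 + 7*(-7) = 359 - 49 = 310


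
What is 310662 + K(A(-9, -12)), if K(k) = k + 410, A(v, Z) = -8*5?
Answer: 311032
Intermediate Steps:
A(v, Z) = -40
K(k) = 410 + k
310662 + K(A(-9, -12)) = 310662 + (410 - 40) = 310662 + 370 = 311032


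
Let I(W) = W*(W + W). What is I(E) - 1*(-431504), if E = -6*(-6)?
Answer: 434096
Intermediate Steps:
E = 36
I(W) = 2*W² (I(W) = W*(2*W) = 2*W²)
I(E) - 1*(-431504) = 2*36² - 1*(-431504) = 2*1296 + 431504 = 2592 + 431504 = 434096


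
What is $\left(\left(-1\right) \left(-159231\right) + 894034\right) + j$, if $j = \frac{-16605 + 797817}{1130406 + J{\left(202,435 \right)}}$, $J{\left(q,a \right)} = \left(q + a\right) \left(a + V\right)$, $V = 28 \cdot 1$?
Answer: $\frac{1501258356517}{1425337} \approx 1.0533 \cdot 10^{6}$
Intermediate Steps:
$V = 28$
$J{\left(q,a \right)} = \left(28 + a\right) \left(a + q\right)$ ($J{\left(q,a \right)} = \left(q + a\right) \left(a + 28\right) = \left(a + q\right) \left(28 + a\right) = \left(28 + a\right) \left(a + q\right)$)
$j = \frac{781212}{1425337}$ ($j = \frac{-16605 + 797817}{1130406 + \left(435^{2} + 28 \cdot 435 + 28 \cdot 202 + 435 \cdot 202\right)} = \frac{781212}{1130406 + \left(189225 + 12180 + 5656 + 87870\right)} = \frac{781212}{1130406 + 294931} = \frac{781212}{1425337} \approx 0.54809$)
$\left(\left(-1\right) \left(-159231\right) + 894034\right) + j = \left(\left(-1\right) \left(-159231\right) + 894034\right) + \frac{781212}{1425337} = \left(159231 + 894034\right) + \frac{781212}{1425337} = 1053265 + \frac{781212}{1425337} = \frac{1501258356517}{1425337}$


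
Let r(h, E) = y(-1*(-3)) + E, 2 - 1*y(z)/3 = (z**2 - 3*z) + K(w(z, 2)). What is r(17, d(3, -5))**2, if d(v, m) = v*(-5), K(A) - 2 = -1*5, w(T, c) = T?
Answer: 0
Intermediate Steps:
K(A) = -3 (K(A) = 2 - 1*5 = 2 - 5 = -3)
y(z) = 15 - 3*z**2 + 9*z (y(z) = 6 - 3*((z**2 - 3*z) - 3) = 6 - 3*(-3 + z**2 - 3*z) = 6 + (9 - 3*z**2 + 9*z) = 15 - 3*z**2 + 9*z)
d(v, m) = -5*v
r(h, E) = 15 + E (r(h, E) = (15 - 3*(-1*(-3))**2 + 9*(-1*(-3))) + E = (15 - 3*3**2 + 9*3) + E = (15 - 3*9 + 27) + E = (15 - 27 + 27) + E = 15 + E)
r(17, d(3, -5))**2 = (15 - 5*3)**2 = (15 - 15)**2 = 0**2 = 0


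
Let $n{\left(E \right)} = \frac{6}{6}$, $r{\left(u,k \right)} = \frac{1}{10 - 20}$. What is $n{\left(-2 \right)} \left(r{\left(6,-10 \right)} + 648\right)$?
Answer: $\frac{6479}{10} \approx 647.9$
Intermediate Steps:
$r{\left(u,k \right)} = - \frac{1}{10}$ ($r{\left(u,k \right)} = \frac{1}{-10} = - \frac{1}{10}$)
$n{\left(E \right)} = 1$ ($n{\left(E \right)} = 6 \cdot \frac{1}{6} = 1$)
$n{\left(-2 \right)} \left(r{\left(6,-10 \right)} + 648\right) = 1 \left(- \frac{1}{10} + 648\right) = 1 \cdot \frac{6479}{10} = \frac{6479}{10}$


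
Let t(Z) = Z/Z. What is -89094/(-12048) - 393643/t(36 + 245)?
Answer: -790420295/2008 ≈ -3.9364e+5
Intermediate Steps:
t(Z) = 1
-89094/(-12048) - 393643/t(36 + 245) = -89094/(-12048) - 393643/1 = -89094*(-1/12048) - 393643*1 = 14849/2008 - 393643 = -790420295/2008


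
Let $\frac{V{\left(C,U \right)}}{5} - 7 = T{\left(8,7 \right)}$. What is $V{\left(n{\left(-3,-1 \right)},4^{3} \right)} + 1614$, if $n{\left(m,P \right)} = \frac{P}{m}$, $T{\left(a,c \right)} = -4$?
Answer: $1629$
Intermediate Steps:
$V{\left(C,U \right)} = 15$ ($V{\left(C,U \right)} = 35 + 5 \left(-4\right) = 35 - 20 = 15$)
$V{\left(n{\left(-3,-1 \right)},4^{3} \right)} + 1614 = 15 + 1614 = 1629$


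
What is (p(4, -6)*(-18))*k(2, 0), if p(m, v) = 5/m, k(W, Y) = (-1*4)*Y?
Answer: 0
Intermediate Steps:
k(W, Y) = -4*Y
(p(4, -6)*(-18))*k(2, 0) = ((5/4)*(-18))*(-4*0) = ((5*(1/4))*(-18))*0 = ((5/4)*(-18))*0 = -45/2*0 = 0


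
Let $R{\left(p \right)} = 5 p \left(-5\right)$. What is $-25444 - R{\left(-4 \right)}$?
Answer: $-25544$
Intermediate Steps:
$R{\left(p \right)} = - 25 p$
$-25444 - R{\left(-4 \right)} = -25444 - \left(-25\right) \left(-4\right) = -25444 - 100 = -25544$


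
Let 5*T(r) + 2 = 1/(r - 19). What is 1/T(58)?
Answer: -195/77 ≈ -2.5325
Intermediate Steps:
T(r) = -⅖ + 1/(5*(-19 + r)) (T(r) = -⅖ + 1/(5*(r - 19)) = -⅖ + 1/(5*(-19 + r)))
1/T(58) = 1/((39 - 2*58)/(5*(-19 + 58))) = 1/((⅕)*(39 - 116)/39) = 1/((⅕)*(1/39)*(-77)) = 1/(-77/195) = -195/77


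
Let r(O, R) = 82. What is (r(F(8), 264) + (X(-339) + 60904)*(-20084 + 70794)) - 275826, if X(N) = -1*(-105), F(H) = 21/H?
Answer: 3093490646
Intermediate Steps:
X(N) = 105
(r(F(8), 264) + (X(-339) + 60904)*(-20084 + 70794)) - 275826 = (82 + (105 + 60904)*(-20084 + 70794)) - 275826 = (82 + 61009*50710) - 275826 = (82 + 3093766390) - 275826 = 3093766472 - 275826 = 3093490646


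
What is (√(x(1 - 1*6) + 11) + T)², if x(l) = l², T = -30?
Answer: 576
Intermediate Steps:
(√(x(1 - 1*6) + 11) + T)² = (√((1 - 1*6)² + 11) - 30)² = (√((1 - 6)² + 11) - 30)² = (√((-5)² + 11) - 30)² = (√(25 + 11) - 30)² = (√36 - 30)² = (6 - 30)² = (-24)² = 576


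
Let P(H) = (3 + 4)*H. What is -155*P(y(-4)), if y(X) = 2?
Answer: -2170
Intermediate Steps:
P(H) = 7*H
-155*P(y(-4)) = -1085*2 = -155*14 = -2170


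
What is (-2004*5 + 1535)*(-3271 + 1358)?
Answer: 16231805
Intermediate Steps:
(-2004*5 + 1535)*(-3271 + 1358) = (-10020 + 1535)*(-1913) = -8485*(-1913) = 16231805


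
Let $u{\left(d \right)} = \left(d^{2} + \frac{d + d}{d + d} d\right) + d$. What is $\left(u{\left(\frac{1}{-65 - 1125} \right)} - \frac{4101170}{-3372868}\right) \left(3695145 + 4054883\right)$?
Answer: $\frac{9720457172624341}{1032940825} \approx 9.4105 \cdot 10^{6}$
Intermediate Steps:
$u{\left(d \right)} = d^{2} + 2 d$ ($u{\left(d \right)} = \left(d^{2} + \frac{2 d}{2 d} d\right) + d = \left(d^{2} + 2 d \frac{1}{2 d} d\right) + d = \left(d^{2} + 1 d\right) + d = \left(d^{2} + d\right) + d = \left(d + d^{2}\right) + d = d^{2} + 2 d$)
$\left(u{\left(\frac{1}{-65 - 1125} \right)} - \frac{4101170}{-3372868}\right) \left(3695145 + 4054883\right) = \left(\frac{2 + \frac{1}{-65 - 1125}}{-65 - 1125} - \frac{4101170}{-3372868}\right) \left(3695145 + 4054883\right) = \left(\frac{2 + \frac{1}{-1190}}{-1190} - - \frac{2050585}{1686434}\right) 7750028 = \left(- \frac{2 - \frac{1}{1190}}{1190} + \frac{2050585}{1686434}\right) 7750028 = \left(\left(- \frac{1}{1190}\right) \frac{2379}{1190} + \frac{2050585}{1686434}\right) 7750028 = \left(- \frac{2379}{1416100} + \frac{2050585}{1686434}\right) 7750028 = \frac{85288864471}{70239976100} \cdot 7750028 = \frac{9720457172624341}{1032940825}$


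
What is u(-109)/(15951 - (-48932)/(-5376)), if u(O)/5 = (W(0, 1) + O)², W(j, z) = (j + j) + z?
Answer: 78382080/21425911 ≈ 3.6583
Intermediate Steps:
W(j, z) = z + 2*j (W(j, z) = 2*j + z = z + 2*j)
u(O) = 5*(1 + O)² (u(O) = 5*((1 + 2*0) + O)² = 5*((1 + 0) + O)² = 5*(1 + O)²)
u(-109)/(15951 - (-48932)/(-5376)) = (5*(1 - 109)²)/(15951 - (-48932)/(-5376)) = (5*(-108)²)/(15951 - (-48932)*(-1)/5376) = (5*11664)/(15951 - 1*12233/1344) = 58320/(15951 - 12233/1344) = 58320/(21425911/1344) = 58320*(1344/21425911) = 78382080/21425911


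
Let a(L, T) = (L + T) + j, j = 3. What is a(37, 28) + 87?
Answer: 155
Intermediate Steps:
a(L, T) = 3 + L + T (a(L, T) = (L + T) + 3 = 3 + L + T)
a(37, 28) + 87 = (3 + 37 + 28) + 87 = 68 + 87 = 155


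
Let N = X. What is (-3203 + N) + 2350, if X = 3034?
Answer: 2181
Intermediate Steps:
N = 3034
(-3203 + N) + 2350 = (-3203 + 3034) + 2350 = -169 + 2350 = 2181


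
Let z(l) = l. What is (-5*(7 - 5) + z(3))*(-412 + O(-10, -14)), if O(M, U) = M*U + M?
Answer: 1974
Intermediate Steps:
O(M, U) = M + M*U
(-5*(7 - 5) + z(3))*(-412 + O(-10, -14)) = (-5*(7 - 5) + 3)*(-412 - 10*(1 - 14)) = (-5*2 + 3)*(-412 - 10*(-13)) = (-10 + 3)*(-412 + 130) = -7*(-282) = 1974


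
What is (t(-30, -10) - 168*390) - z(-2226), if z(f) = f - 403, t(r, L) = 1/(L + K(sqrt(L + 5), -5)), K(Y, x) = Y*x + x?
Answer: (-314455*sqrt(5) + 943366*I)/(5*(sqrt(5) - 3*I)) ≈ -62891.0 + 0.031944*I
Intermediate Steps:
K(Y, x) = x + Y*x
t(r, L) = 1/(-5 + L - 5*sqrt(5 + L)) (t(r, L) = 1/(L - 5*(1 + sqrt(L + 5))) = 1/(L - 5*(1 + sqrt(5 + L))) = 1/(L + (-5 - 5*sqrt(5 + L))) = 1/(-5 + L - 5*sqrt(5 + L)))
z(f) = -403 + f
(t(-30, -10) - 168*390) - z(-2226) = (1/(-5 - 10 - 5*sqrt(5 - 10)) - 168*390) - (-403 - 2226) = (1/(-5 - 10 - 5*I*sqrt(5)) - 65520) - 1*(-2629) = (1/(-5 - 10 - 5*I*sqrt(5)) - 65520) + 2629 = (1/(-15 - 5*I*sqrt(5)) - 65520) + 2629 = (-65520 + 1/(-15 - 5*I*sqrt(5))) + 2629 = -62891 + 1/(-15 - 5*I*sqrt(5))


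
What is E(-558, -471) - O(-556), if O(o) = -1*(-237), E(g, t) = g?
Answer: -795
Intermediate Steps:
O(o) = 237
E(-558, -471) - O(-556) = -558 - 1*237 = -558 - 237 = -795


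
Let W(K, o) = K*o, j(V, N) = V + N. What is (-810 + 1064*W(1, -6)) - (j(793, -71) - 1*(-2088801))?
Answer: -2096717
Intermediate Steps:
j(V, N) = N + V
(-810 + 1064*W(1, -6)) - (j(793, -71) - 1*(-2088801)) = (-810 + 1064*(1*(-6))) - ((-71 + 793) - 1*(-2088801)) = (-810 + 1064*(-6)) - (722 + 2088801) = (-810 - 6384) - 1*2089523 = -7194 - 2089523 = -2096717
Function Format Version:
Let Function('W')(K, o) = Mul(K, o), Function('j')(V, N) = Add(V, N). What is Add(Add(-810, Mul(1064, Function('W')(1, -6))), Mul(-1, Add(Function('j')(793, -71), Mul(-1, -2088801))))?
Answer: -2096717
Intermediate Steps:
Function('j')(V, N) = Add(N, V)
Add(Add(-810, Mul(1064, Function('W')(1, -6))), Mul(-1, Add(Function('j')(793, -71), Mul(-1, -2088801)))) = Add(Add(-810, Mul(1064, Mul(1, -6))), Mul(-1, Add(Add(-71, 793), Mul(-1, -2088801)))) = Add(Add(-810, Mul(1064, -6)), Mul(-1, Add(722, 2088801))) = Add(Add(-810, -6384), Mul(-1, 2089523)) = Add(-7194, -2089523) = -2096717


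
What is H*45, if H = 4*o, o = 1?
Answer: 180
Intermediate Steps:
H = 4 (H = 4*1 = 4)
H*45 = 4*45 = 180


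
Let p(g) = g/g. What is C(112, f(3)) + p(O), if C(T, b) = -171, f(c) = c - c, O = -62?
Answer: -170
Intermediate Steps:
f(c) = 0
p(g) = 1
C(112, f(3)) + p(O) = -171 + 1 = -170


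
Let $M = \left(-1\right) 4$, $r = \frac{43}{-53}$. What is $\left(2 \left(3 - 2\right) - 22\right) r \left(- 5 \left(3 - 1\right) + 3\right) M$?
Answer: $\frac{24080}{53} \approx 454.34$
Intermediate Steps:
$r = - \frac{43}{53}$ ($r = 43 \left(- \frac{1}{53}\right) = - \frac{43}{53} \approx -0.81132$)
$M = -4$
$\left(2 \left(3 - 2\right) - 22\right) r \left(- 5 \left(3 - 1\right) + 3\right) M = \left(2 \left(3 - 2\right) - 22\right) \left(- \frac{43}{53}\right) \left(- 5 \left(3 - 1\right) + 3\right) \left(-4\right) = \left(2 \cdot 1 - 22\right) \left(- \frac{43}{53}\right) \left(\left(-5\right) 2 + 3\right) \left(-4\right) = \left(2 - 22\right) \left(- \frac{43}{53}\right) \left(-10 + 3\right) \left(-4\right) = \left(-20\right) \left(- \frac{43}{53}\right) \left(\left(-7\right) \left(-4\right)\right) = \frac{860}{53} \cdot 28 = \frac{24080}{53}$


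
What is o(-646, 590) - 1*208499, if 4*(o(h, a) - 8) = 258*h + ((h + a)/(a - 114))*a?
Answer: -4252981/17 ≈ -2.5018e+5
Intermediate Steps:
o(h, a) = 8 + 129*h/2 + a*(a + h)/(4*(-114 + a)) (o(h, a) = 8 + (258*h + ((h + a)/(a - 114))*a)/4 = 8 + (258*h + ((a + h)/(-114 + a))*a)/4 = 8 + (258*h + a*(a + h)/(-114 + a))/4 = 8 + (129*h/2 + a*(a + h)/(4*(-114 + a))) = 8 + 129*h/2 + a*(a + h)/(4*(-114 + a)))
o(-646, 590) - 1*208499 = (-3648 + 590**2 - 29412*(-646) + 32*590 + 259*590*(-646))/(4*(-114 + 590)) - 1*208499 = (1/4)*(-3648 + 348100 + 19000152 + 18880 - 98715260)/476 - 208499 = (1/4)*(1/476)*(-79351776) - 208499 = -708498/17 - 208499 = -4252981/17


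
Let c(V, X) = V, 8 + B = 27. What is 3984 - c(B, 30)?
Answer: 3965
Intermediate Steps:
B = 19 (B = -8 + 27 = 19)
3984 - c(B, 30) = 3984 - 1*19 = 3984 - 19 = 3965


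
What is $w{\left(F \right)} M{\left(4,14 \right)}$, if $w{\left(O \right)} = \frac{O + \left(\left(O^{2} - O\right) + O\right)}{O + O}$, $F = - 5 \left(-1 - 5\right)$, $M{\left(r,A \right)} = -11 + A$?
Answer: $\frac{93}{2} \approx 46.5$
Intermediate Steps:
$F = 30$ ($F = \left(-5\right) \left(-6\right) = 30$)
$w{\left(O \right)} = \frac{O + O^{2}}{2 O}$
$w{\left(F \right)} M{\left(4,14 \right)} = \left(\frac{1}{2} + \frac{1}{2} \cdot 30\right) \left(-11 + 14\right) = \left(\frac{1}{2} + 15\right) 3 = \frac{31}{2} \cdot 3 = \frac{93}{2}$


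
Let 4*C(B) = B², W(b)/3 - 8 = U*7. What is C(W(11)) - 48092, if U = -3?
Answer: -190847/4 ≈ -47712.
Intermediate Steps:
W(b) = -39 (W(b) = 24 + 3*(-3*7) = 24 + 3*(-21) = 24 - 63 = -39)
C(B) = B²/4
C(W(11)) - 48092 = (¼)*(-39)² - 48092 = (¼)*1521 - 48092 = 1521/4 - 48092 = -190847/4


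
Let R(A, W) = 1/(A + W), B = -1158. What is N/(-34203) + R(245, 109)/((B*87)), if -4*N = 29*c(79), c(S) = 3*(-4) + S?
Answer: 1443649550/101651555421 ≈ 0.014202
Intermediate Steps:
c(S) = -12 + S
N = -1943/4 (N = -29*(-12 + 79)/4 = -29*67/4 = -¼*1943 = -1943/4 ≈ -485.75)
N/(-34203) + R(245, 109)/((B*87)) = -1943/4/(-34203) + 1/((245 + 109)*((-1158*87))) = -1943/4*(-1/34203) + 1/(354*(-100746)) = 1943/136812 + (1/354)*(-1/100746) = 1943/136812 - 1/35664084 = 1443649550/101651555421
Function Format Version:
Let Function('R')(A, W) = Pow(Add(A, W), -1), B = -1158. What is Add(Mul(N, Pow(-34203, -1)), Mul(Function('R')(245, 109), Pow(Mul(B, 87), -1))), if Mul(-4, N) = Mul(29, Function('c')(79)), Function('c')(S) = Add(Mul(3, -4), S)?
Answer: Rational(1443649550, 101651555421) ≈ 0.014202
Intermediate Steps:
Function('c')(S) = Add(-12, S)
N = Rational(-1943, 4) (N = Mul(Rational(-1, 4), Mul(29, Add(-12, 79))) = Mul(Rational(-1, 4), Mul(29, 67)) = Mul(Rational(-1, 4), 1943) = Rational(-1943, 4) ≈ -485.75)
Add(Mul(N, Pow(-34203, -1)), Mul(Function('R')(245, 109), Pow(Mul(B, 87), -1))) = Add(Mul(Rational(-1943, 4), Pow(-34203, -1)), Mul(Pow(Add(245, 109), -1), Pow(Mul(-1158, 87), -1))) = Add(Mul(Rational(-1943, 4), Rational(-1, 34203)), Mul(Pow(354, -1), Pow(-100746, -1))) = Add(Rational(1943, 136812), Mul(Rational(1, 354), Rational(-1, 100746))) = Add(Rational(1943, 136812), Rational(-1, 35664084)) = Rational(1443649550, 101651555421)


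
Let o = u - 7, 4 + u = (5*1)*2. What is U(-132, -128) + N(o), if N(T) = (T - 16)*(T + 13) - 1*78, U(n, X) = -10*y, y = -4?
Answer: -242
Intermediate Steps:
u = 6 (u = -4 + (5*1)*2 = -4 + 5*2 = -4 + 10 = 6)
U(n, X) = 40 (U(n, X) = -10*(-4) = 40)
o = -1 (o = 6 - 7 = -1)
N(T) = -78 + (-16 + T)*(13 + T) (N(T) = (-16 + T)*(13 + T) - 78 = -78 + (-16 + T)*(13 + T))
U(-132, -128) + N(o) = 40 + (-286 + (-1)**2 - 3*(-1)) = 40 + (-286 + 1 + 3) = 40 - 282 = -242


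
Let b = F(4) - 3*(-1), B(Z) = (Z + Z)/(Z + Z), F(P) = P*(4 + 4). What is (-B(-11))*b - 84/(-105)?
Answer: -171/5 ≈ -34.200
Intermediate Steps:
F(P) = 8*P (F(P) = P*8 = 8*P)
B(Z) = 1 (B(Z) = (2*Z)/((2*Z)) = (2*Z)*(1/(2*Z)) = 1)
b = 35 (b = 8*4 - 3*(-1) = 32 + 3 = 35)
(-B(-11))*b - 84/(-105) = -1*1*35 - 84/(-105) = -1*35 - 84*(-1/105) = -35 + ⅘ = -171/5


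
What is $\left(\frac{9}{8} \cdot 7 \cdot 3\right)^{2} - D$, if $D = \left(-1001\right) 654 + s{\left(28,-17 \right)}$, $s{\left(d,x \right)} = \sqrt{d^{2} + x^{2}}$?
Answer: $\frac{41933577}{64} - \sqrt{1073} \approx 6.5518 \cdot 10^{5}$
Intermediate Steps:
$D = -654654 + \sqrt{1073}$ ($D = \left(-1001\right) 654 + \sqrt{28^{2} + \left(-17\right)^{2}} = -654654 + \sqrt{784 + 289} = -654654 + \sqrt{1073} \approx -6.5462 \cdot 10^{5}$)
$\left(\frac{9}{8} \cdot 7 \cdot 3\right)^{2} - D = \left(\frac{9}{8} \cdot 7 \cdot 3\right)^{2} - \left(-654654 + \sqrt{1073}\right) = \left(9 \cdot \frac{1}{8} \cdot 7 \cdot 3\right)^{2} + \left(654654 - \sqrt{1073}\right) = \left(\frac{9}{8} \cdot 7 \cdot 3\right)^{2} + \left(654654 - \sqrt{1073}\right) = \left(\frac{63}{8} \cdot 3\right)^{2} + \left(654654 - \sqrt{1073}\right) = \left(\frac{189}{8}\right)^{2} + \left(654654 - \sqrt{1073}\right) = \frac{35721}{64} + \left(654654 - \sqrt{1073}\right) = \frac{41933577}{64} - \sqrt{1073}$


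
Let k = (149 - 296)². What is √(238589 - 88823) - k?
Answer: -21609 + √149766 ≈ -21222.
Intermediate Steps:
k = 21609 (k = (-147)² = 21609)
√(238589 - 88823) - k = √(238589 - 88823) - 1*21609 = √149766 - 21609 = -21609 + √149766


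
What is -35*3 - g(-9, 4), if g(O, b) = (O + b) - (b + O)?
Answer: -105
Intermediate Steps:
g(O, b) = 0 (g(O, b) = (O + b) - (O + b) = (O + b) + (-O - b) = 0)
-35*3 - g(-9, 4) = -35*3 - 1*0 = -105 + 0 = -105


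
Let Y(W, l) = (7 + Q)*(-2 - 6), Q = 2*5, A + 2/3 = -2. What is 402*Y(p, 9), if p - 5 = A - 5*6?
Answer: -54672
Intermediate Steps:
A = -8/3 (A = -⅔ - 2 = -8/3 ≈ -2.6667)
p = -83/3 (p = 5 + (-8/3 - 5*6) = 5 + (-8/3 - 30) = 5 - 98/3 = -83/3 ≈ -27.667)
Q = 10
Y(W, l) = -136 (Y(W, l) = (7 + 10)*(-2 - 6) = 17*(-8) = -136)
402*Y(p, 9) = 402*(-136) = -54672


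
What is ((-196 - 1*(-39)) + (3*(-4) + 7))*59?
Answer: -9558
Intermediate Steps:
((-196 - 1*(-39)) + (3*(-4) + 7))*59 = ((-196 + 39) + (-12 + 7))*59 = (-157 - 5)*59 = -162*59 = -9558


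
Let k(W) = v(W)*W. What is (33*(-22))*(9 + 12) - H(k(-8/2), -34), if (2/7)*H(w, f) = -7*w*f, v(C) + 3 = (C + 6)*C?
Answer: -51898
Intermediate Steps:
v(C) = -3 + C*(6 + C) (v(C) = -3 + (C + 6)*C = -3 + (6 + C)*C = -3 + C*(6 + C))
k(W) = W*(-3 + W² + 6*W) (k(W) = (-3 + W² + 6*W)*W = W*(-3 + W² + 6*W))
H(w, f) = -49*f*w/2 (H(w, f) = 7*(-7*w*f)/2 = 7*(-7*f*w)/2 = -49*f*w/2)
(33*(-22))*(9 + 12) - H(k(-8/2), -34) = (33*(-22))*(9 + 12) - (-49)*(-34)*(-8/2)*(-3 + (-8/2)² + 6*(-8/2))/2 = -726*21 - (-49)*(-34)*(-8*½)*(-3 + (-8*½)² + 6*(-8*½))/2 = -15246 - (-49)*(-34)*(-4*(-3 + (-4)² + 6*(-4)))/2 = -15246 - (-49)*(-34)*(-4*(-3 + 16 - 24))/2 = -15246 - (-49)*(-34)*(-4*(-11))/2 = -15246 - (-49)*(-34)*44/2 = -15246 - 1*36652 = -15246 - 36652 = -51898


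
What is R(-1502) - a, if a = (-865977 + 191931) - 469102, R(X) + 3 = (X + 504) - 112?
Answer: 1142035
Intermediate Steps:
R(X) = 389 + X (R(X) = -3 + ((X + 504) - 112) = -3 + ((504 + X) - 112) = -3 + (392 + X) = 389 + X)
a = -1143148 (a = -674046 - 469102 = -1143148)
R(-1502) - a = (389 - 1502) - 1*(-1143148) = -1113 + 1143148 = 1142035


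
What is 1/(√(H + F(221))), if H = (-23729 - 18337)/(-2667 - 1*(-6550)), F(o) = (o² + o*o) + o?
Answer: √1475987643889/380115283 ≈ 0.0031961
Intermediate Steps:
F(o) = o + 2*o² (F(o) = (o² + o²) + o = 2*o² + o = o + 2*o²)
H = -42066/3883 (H = -42066/(-2667 + 6550) = -42066/3883 ≈ -10.833)
1/(√(H + F(221))) = 1/(√(-42066/3883 + 221*(1 + 2*221))) = 1/(√(-42066/3883 + 221*(1 + 442))) = 1/(√(-42066/3883 + 221*443)) = 1/(√(-42066/3883 + 97903)) = 1/(√(380115283/3883)) = 1/(√1475987643889/3883) = √1475987643889/380115283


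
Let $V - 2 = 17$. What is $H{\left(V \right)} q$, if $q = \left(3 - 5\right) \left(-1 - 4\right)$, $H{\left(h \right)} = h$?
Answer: $190$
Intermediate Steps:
$V = 19$ ($V = 2 + 17 = 19$)
$q = 10$ ($q = \left(-2\right) \left(-5\right) = 10$)
$H{\left(V \right)} q = 19 \cdot 10 = 190$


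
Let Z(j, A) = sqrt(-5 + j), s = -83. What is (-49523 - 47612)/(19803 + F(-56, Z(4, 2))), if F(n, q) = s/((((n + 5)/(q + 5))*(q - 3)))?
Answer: -1563317304990/318678239701 - 411172455*I/1274712958804 ≈ -4.9056 - 0.00032256*I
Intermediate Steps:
F(n, q) = -83*(5 + q)/((-3 + q)*(5 + n)) (F(n, q) = -83*(q + 5)/((n + 5)*(q - 3)) = -83*(5 + q)/((-3 + q)*(5 + n)))
(-49523 - 47612)/(19803 + F(-56, Z(4, 2))) = (-49523 - 47612)/(19803 + 83*(-5 - sqrt(-5 + 4))/(-15 - 3*(-56) + 5*sqrt(-5 + 4) - 56*sqrt(-5 + 4))) = -97135/(19803 + 83*(-5 - sqrt(-1))/(-15 + 168 + 5*sqrt(-1) - 56*I)) = -97135/(19803 + 83*(-5 - I)/(-15 + 168 + 5*I - 56*I)) = -97135/(19803 + 83*(-5 - I)/(153 - 51*I)) = -97135/(19803 + 83*((153 + 51*I)/26010)*(-5 - I)) = -97135/(19803 + 83*(-5 - I)*(153 + 51*I)/26010)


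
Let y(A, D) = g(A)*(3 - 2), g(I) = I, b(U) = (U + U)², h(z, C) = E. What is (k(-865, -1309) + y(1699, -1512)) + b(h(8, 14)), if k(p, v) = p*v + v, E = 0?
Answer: 1132675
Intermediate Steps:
h(z, C) = 0
b(U) = 4*U² (b(U) = (2*U)² = 4*U²)
k(p, v) = v + p*v
y(A, D) = A (y(A, D) = A*(3 - 2) = A*1 = A)
(k(-865, -1309) + y(1699, -1512)) + b(h(8, 14)) = (-1309*(1 - 865) + 1699) + 4*0² = (-1309*(-864) + 1699) + 4*0 = (1130976 + 1699) + 0 = 1132675 + 0 = 1132675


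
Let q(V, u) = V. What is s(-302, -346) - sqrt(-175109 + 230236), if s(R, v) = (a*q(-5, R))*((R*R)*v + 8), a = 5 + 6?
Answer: 1735611680 - sqrt(55127) ≈ 1.7356e+9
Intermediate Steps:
a = 11
s(R, v) = -440 - 55*v*R**2 (s(R, v) = (11*(-5))*((R*R)*v + 8) = -55*(R**2*v + 8) = -55*(v*R**2 + 8) = -55*(8 + v*R**2) = -440 - 55*v*R**2)
s(-302, -346) - sqrt(-175109 + 230236) = (-440 - 55*(-346)*(-302)**2) - sqrt(-175109 + 230236) = (-440 - 55*(-346)*91204) - sqrt(55127) = (-440 + 1735612120) - sqrt(55127) = 1735611680 - sqrt(55127)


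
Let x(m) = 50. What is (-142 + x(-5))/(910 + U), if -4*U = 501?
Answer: -368/3139 ≈ -0.11723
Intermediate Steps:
U = -501/4 (U = -¼*501 = -501/4 ≈ -125.25)
(-142 + x(-5))/(910 + U) = (-142 + 50)/(910 - 501/4) = -92/3139/4 = -92*4/3139 = -368/3139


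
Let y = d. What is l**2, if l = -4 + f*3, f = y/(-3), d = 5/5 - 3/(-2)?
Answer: 169/4 ≈ 42.250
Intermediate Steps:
d = 5/2 (d = 5*(1/5) - 3*(-1/2) = 1 + 3/2 = 5/2 ≈ 2.5000)
y = 5/2 ≈ 2.5000
f = -5/6 (f = (5/2)/(-3) = (5/2)*(-1/3) = -5/6 ≈ -0.83333)
l = -13/2 (l = -4 - 5/6*3 = -4 - 5/2 = -13/2 ≈ -6.5000)
l**2 = (-13/2)**2 = 169/4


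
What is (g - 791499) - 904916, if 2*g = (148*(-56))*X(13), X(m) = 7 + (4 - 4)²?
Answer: -1725423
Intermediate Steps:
X(m) = 7 (X(m) = 7 + 0² = 7 + 0 = 7)
g = -29008 (g = ((148*(-56))*7)/2 = (-8288*7)/2 = (½)*(-58016) = -29008)
(g - 791499) - 904916 = (-29008 - 791499) - 904916 = -820507 - 904916 = -1725423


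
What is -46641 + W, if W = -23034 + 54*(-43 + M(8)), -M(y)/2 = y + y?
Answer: -73725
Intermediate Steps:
M(y) = -4*y (M(y) = -2*(y + y) = -4*y)
W = -27084 (W = -23034 + 54*(-43 - 4*8) = -23034 + 54*(-43 - 32) = -23034 + 54*(-75) = -23034 - 4050 = -27084)
-46641 + W = -46641 - 27084 = -73725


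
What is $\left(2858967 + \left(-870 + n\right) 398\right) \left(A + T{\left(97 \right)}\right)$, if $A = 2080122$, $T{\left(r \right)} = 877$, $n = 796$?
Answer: $5888217885485$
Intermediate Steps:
$\left(2858967 + \left(-870 + n\right) 398\right) \left(A + T{\left(97 \right)}\right) = \left(2858967 + \left(-870 + 796\right) 398\right) \left(2080122 + 877\right) = \left(2858967 - 29452\right) 2080999 = 2829515 \cdot 2080999 = 5888217885485$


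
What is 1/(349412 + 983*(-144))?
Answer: 1/207860 ≈ 4.8109e-6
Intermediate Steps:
1/(349412 + 983*(-144)) = 1/(349412 - 141552) = 1/207860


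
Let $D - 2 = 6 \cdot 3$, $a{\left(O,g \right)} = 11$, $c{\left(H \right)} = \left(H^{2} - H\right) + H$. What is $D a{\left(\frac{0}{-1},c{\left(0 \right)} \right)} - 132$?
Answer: $88$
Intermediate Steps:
$c{\left(H \right)} = H^{2}$
$D = 20$ ($D = 2 + 6 \cdot 3 = 2 + 18 = 20$)
$D a{\left(\frac{0}{-1},c{\left(0 \right)} \right)} - 132 = 20 \cdot 11 - 132 = 220 - 132 = 88$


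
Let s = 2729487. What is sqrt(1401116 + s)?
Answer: sqrt(4130603) ≈ 2032.4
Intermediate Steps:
sqrt(1401116 + s) = sqrt(1401116 + 2729487) = sqrt(4130603)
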